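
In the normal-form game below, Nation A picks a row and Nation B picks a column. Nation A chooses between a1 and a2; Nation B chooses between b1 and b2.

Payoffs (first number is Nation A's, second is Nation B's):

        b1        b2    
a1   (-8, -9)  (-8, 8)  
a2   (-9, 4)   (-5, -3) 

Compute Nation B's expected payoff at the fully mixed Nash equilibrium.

First find x, the probability Nation A plays a1, from Nation B's indifference between b1 and b2: −9x + 4(1−x) = 8x − 3(1−x), giving x = 7/24.
Since Nation B is indifferent in equilibrium, Nation B's expected payoff equals the payoff from either column against (7/24, 17/24). Using b1: −9(7/24) + 4(17/24) = 5/24.

5/24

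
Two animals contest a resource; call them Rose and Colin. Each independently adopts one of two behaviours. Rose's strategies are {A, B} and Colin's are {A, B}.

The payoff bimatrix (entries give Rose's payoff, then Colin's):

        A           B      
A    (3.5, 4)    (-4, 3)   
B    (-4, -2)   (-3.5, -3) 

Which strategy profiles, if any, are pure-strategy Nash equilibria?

(A, A): Rose gets 3.5 ≥ -4 from B, and Colin gets 4 ≥ 3 from B — Nash equilibrium.
(A, B): Rose prefers B (-3.5 > -4); Colin prefers A (4 > 3) — not an equilibrium.
(B, A): Rose prefers A (3.5 > -4) — not an equilibrium.
(B, B): Colin prefers A (-2 > -3) — not an equilibrium.

(A, A)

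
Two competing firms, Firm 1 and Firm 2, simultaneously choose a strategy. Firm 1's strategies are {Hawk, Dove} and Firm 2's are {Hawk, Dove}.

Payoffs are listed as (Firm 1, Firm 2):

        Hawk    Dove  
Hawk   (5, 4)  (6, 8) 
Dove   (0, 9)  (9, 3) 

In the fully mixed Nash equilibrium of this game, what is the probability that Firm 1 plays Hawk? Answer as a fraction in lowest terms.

Let p be the probability that Firm 1 plays Hawk. In a completely mixed equilibrium, Firm 2 must be indifferent between Hawk and Dove.
Firm 2's expected payoff from Hawk is 4p + 9(1−p); from Dove it is 8p + 3(1−p).
Setting these equal: −5p + 9 = 5p + 3, so p = 3/5.

3/5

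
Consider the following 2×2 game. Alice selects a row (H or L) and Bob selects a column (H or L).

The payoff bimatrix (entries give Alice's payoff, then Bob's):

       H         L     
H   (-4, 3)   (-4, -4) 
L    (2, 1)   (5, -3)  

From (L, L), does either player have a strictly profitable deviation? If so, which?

Bob

Alice at (L, L) earns 5; deviating to H yields -4 — not better.
Bob earns -3; deviating to H yields 1 — a strict improvement.
Only Bob has a strictly profitable deviation.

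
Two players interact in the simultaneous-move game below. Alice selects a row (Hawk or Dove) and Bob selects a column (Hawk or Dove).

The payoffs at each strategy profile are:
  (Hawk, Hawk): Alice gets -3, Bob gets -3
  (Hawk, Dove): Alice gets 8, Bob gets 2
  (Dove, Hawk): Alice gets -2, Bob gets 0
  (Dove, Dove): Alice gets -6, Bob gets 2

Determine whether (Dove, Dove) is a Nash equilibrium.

At (Dove, Dove), Alice earns -6; switching to Hawk would give 8, so Alice would deviate.
Bob earns 2; switching to Hawk would give 0, so Bob has no profitable deviation.
Since at least one player can profitably deviate, this is not a Nash equilibrium.

No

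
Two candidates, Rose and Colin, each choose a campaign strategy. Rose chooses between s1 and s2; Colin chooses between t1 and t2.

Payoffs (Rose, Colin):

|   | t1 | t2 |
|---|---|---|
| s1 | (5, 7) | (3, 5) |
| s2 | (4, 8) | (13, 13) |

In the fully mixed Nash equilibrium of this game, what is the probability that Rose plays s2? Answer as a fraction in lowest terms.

2/7

Let r be the probability that Rose plays s1. In a completely mixed equilibrium, Colin must be indifferent between t1 and t2.
Colin's expected payoff from t1 is 7r + 8(1−r); from t2 it is 5r + 13(1−r).
Setting these equal: −r + 8 = −8r + 13, so r = 5/7.
Therefore Rose plays s2 with probability 1 − 5/7 = 2/7.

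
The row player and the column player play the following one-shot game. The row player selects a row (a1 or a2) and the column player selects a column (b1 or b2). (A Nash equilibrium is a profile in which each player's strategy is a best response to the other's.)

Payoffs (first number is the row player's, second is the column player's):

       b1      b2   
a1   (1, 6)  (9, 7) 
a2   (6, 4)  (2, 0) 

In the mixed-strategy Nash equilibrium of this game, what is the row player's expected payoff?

First find q, the probability the column player plays b1, from the row player's indifference between a1 and a2: q + 9(1−q) = 6q + 2(1−q), giving q = 7/12.
Since the row player is indifferent in equilibrium, the row player's expected payoff equals the payoff from either row against (7/12, 5/12). Using a1: (7/12) + 9(5/12) = 13/3.

13/3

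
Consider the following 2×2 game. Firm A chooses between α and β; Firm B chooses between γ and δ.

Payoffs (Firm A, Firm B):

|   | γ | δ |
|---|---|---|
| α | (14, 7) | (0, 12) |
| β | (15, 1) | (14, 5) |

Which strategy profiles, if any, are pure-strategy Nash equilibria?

(β, δ)

(α, γ): Firm A prefers β (15 > 14); Firm B prefers δ (12 > 7) — not an equilibrium.
(α, δ): Firm A prefers β (14 > 0) — not an equilibrium.
(β, γ): Firm B prefers δ (5 > 1) — not an equilibrium.
(β, δ): Firm A gets 14 ≥ 0 from α, and Firm B gets 5 ≥ 1 from γ — Nash equilibrium.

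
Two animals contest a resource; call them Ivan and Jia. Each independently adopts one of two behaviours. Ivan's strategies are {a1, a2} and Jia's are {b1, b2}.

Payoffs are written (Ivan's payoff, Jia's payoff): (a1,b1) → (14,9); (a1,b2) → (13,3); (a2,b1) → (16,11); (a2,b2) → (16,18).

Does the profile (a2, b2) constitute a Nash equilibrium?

At (a2, b2), Ivan earns 16; switching to a1 would give 13, so Ivan has no profitable deviation.
Jia earns 18; switching to b1 would give 11, so Jia has no profitable deviation.
Neither player can gain by a unilateral deviation, so this profile is a Nash equilibrium.

Yes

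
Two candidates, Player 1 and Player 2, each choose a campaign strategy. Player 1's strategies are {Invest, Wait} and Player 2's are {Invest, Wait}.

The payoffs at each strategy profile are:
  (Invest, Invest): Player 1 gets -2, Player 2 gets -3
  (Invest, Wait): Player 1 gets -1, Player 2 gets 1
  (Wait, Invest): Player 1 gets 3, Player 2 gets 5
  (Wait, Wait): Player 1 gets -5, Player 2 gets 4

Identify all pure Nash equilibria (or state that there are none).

(Invest, Invest): Player 1 prefers Wait (3 > -2); Player 2 prefers Wait (1 > -3) — not an equilibrium.
(Invest, Wait): Player 1 gets -1 ≥ -5 from Wait, and Player 2 gets 1 ≥ -3 from Invest — Nash equilibrium.
(Wait, Invest): Player 1 gets 3 ≥ -2 from Invest, and Player 2 gets 5 ≥ 4 from Wait — Nash equilibrium.
(Wait, Wait): Player 1 prefers Invest (-1 > -5); Player 2 prefers Invest (5 > 4) — not an equilibrium.

(Invest, Wait) and (Wait, Invest)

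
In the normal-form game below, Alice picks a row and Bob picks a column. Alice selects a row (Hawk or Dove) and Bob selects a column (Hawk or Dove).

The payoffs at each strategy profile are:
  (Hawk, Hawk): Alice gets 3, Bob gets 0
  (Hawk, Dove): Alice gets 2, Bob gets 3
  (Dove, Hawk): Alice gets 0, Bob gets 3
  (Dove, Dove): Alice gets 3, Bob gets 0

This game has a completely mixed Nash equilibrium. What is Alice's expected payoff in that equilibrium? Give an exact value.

First find y, the probability Bob plays Hawk, from Alice's indifference between Hawk and Dove: 3y + 2(1−y) = 3(1−y), giving y = 1/4.
Since Alice is indifferent in equilibrium, Alice's expected payoff equals the payoff from either row against (1/4, 3/4). Using Hawk: 3(1/4) + 2(3/4) = 9/4.

9/4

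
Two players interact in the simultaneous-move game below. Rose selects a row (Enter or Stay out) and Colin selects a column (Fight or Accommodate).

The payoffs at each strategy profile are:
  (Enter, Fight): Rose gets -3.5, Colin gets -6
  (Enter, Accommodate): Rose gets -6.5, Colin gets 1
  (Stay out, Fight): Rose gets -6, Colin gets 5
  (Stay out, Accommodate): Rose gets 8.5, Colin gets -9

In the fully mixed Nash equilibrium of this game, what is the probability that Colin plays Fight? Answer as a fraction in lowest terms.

Let y be the probability that Colin plays Fight. In a completely mixed equilibrium, Rose must be indifferent between Enter and Stay out.
Rose's expected payoff from Enter is −3.5y − 6.5(1−y); from Stay out it is −6y + 8.5(1−y).
Setting these equal: 3y − 6.5 = −14.5y + 8.5, so y = 6/7.

6/7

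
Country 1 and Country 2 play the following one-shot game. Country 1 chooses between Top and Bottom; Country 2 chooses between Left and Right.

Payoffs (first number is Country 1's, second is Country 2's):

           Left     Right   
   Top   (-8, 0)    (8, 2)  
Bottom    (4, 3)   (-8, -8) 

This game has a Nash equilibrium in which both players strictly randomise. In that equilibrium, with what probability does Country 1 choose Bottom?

Let p be the probability that Country 1 plays Top. In a completely mixed equilibrium, Country 2 must be indifferent between Left and Right.
Country 2's expected payoff from Left is 3(1−p); from Right it is 2p − 8(1−p).
Setting these equal: −3p + 3 = 10p − 8, so p = 11/13.
Therefore Country 1 plays Bottom with probability 1 − 11/13 = 2/13.

2/13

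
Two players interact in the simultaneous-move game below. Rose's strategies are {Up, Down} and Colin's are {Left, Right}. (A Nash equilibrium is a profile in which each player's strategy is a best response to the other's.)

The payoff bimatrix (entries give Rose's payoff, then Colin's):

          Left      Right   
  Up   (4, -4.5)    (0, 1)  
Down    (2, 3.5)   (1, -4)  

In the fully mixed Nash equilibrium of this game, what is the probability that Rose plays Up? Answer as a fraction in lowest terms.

15/26

Let x be the probability that Rose plays Up. In a completely mixed equilibrium, Colin must be indifferent between Left and Right.
Colin's expected payoff from Left is −4.5x + 3.5(1−x); from Right it is x − 4(1−x).
Setting these equal: −8x + 3.5 = 5x − 4, so x = 15/26.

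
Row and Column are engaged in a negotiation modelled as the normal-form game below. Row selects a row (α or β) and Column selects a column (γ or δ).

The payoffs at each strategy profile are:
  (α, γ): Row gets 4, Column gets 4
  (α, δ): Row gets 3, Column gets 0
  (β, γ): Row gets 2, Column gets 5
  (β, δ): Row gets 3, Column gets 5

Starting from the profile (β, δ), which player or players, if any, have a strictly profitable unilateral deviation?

Neither

Row at (β, δ) earns 3; deviating to α yields 3 — not better.
Column earns 5; deviating to γ yields 5 — not better.
Neither player can strictly improve; the profile is a Nash equilibrium.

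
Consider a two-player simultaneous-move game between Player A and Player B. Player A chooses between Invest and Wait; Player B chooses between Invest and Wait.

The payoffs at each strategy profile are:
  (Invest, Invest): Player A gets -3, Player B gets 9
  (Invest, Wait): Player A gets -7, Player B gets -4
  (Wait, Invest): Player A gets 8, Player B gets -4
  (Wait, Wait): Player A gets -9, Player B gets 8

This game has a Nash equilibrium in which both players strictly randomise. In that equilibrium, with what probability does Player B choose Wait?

11/13

Let q be the probability that Player B plays Invest. In a completely mixed equilibrium, Player A must be indifferent between Invest and Wait.
Player A's expected payoff from Invest is −3q − 7(1−q); from Wait it is 8q − 9(1−q).
Setting these equal: 4q − 7 = 17q − 9, so q = 2/13.
Therefore Player B plays Wait with probability 1 − 2/13 = 11/13.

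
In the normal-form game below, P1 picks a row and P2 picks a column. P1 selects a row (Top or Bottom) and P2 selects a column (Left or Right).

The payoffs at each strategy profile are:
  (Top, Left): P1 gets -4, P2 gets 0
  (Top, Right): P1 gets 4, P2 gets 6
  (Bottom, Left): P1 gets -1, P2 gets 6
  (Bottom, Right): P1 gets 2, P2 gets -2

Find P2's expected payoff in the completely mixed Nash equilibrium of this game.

First find x, the probability P1 plays Top, from P2's indifference between Left and Right: 6(1−x) = 6x − 2(1−x), giving x = 4/7.
Since P2 is indifferent in equilibrium, P2's expected payoff equals the payoff from either column against (4/7, 3/7). Using Left: 6(3/7) = 18/7.

18/7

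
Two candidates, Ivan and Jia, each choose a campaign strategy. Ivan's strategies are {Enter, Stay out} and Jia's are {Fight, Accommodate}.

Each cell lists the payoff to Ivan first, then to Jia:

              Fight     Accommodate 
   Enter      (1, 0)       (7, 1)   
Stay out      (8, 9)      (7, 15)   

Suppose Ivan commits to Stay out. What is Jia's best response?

Against Stay out, Jia earns 9 from Fight and 15 from Accommodate.
So Accommodate is the best response.

Accommodate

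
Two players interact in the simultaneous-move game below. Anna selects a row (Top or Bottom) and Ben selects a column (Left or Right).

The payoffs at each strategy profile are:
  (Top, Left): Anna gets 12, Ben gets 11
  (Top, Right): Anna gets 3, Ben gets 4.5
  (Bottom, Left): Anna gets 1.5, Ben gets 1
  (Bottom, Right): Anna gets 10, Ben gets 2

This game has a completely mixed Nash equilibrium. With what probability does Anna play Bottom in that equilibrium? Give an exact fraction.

13/15

Let r be the probability that Anna plays Top. In a completely mixed equilibrium, Ben must be indifferent between Left and Right.
Ben's expected payoff from Left is 11r + (1−r); from Right it is 4.5r + 2(1−r).
Setting these equal: 10r + 1 = 2.5r + 2, so r = 2/15.
Therefore Anna plays Bottom with probability 1 − 2/15 = 13/15.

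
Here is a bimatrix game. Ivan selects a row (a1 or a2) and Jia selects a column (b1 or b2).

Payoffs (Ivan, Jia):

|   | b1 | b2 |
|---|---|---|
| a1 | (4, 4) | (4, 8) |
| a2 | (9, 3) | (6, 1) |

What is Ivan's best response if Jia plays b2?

Against b2, Ivan earns 4 from a1 and 6 from a2.
So a2 is the best response.

a2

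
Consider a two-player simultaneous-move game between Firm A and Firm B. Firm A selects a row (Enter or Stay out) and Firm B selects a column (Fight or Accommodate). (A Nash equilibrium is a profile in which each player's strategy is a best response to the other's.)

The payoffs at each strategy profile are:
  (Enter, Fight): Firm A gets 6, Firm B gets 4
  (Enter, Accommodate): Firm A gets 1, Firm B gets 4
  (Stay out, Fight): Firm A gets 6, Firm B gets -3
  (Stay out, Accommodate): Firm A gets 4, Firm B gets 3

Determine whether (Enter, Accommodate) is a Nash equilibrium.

No

At (Enter, Accommodate), Firm A earns 1; switching to Stay out would give 4, so Firm A would deviate.
Firm B earns 4; switching to Fight would give 4, so Firm B has no profitable deviation.
Since at least one player can profitably deviate, this is not a Nash equilibrium.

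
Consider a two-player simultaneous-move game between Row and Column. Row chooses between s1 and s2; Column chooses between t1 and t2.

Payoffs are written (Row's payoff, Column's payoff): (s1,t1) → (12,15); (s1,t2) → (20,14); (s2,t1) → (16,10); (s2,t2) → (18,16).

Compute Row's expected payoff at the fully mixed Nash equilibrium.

52/3

First find q, the probability Column plays t1, from Row's indifference between s1 and s2: 12q + 20(1−q) = 16q + 18(1−q), giving q = 1/3.
Since Row is indifferent in equilibrium, Row's expected payoff equals the payoff from either row against (1/3, 2/3). Using s1: 12(1/3) + 20(2/3) = 52/3.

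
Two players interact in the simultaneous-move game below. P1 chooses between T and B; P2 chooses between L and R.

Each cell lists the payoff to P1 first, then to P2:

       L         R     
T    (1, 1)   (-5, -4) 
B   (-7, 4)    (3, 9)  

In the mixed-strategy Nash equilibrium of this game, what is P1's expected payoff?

-2

First find y, the probability P2 plays L, from P1's indifference between T and B: y − 5(1−y) = −7y + 3(1−y), giving y = 1/2.
Since P1 is indifferent in equilibrium, P1's expected payoff equals the payoff from either row against (1/2, 1/2). Using T: (1/2) − 5(1/2) = -2.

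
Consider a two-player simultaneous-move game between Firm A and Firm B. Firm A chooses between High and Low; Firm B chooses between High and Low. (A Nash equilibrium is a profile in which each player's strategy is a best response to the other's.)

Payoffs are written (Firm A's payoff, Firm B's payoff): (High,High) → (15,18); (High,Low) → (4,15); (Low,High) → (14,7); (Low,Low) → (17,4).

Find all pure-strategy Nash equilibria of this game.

(High, High)

(High, High): Firm A gets 15 ≥ 14 from Low, and Firm B gets 18 ≥ 15 from Low — Nash equilibrium.
(High, Low): Firm A prefers Low (17 > 4); Firm B prefers High (18 > 15) — not an equilibrium.
(Low, High): Firm A prefers High (15 > 14) — not an equilibrium.
(Low, Low): Firm B prefers High (7 > 4) — not an equilibrium.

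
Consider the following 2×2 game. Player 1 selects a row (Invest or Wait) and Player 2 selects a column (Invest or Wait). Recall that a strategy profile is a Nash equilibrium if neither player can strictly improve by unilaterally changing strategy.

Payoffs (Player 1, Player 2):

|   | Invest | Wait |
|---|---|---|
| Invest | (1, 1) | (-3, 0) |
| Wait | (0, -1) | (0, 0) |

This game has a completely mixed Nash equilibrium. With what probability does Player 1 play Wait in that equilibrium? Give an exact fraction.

Let p be the probability that Player 1 plays Invest. In a completely mixed equilibrium, Player 2 must be indifferent between Invest and Wait.
Player 2's expected payoff from Invest is p − (1−p); from Wait it is 0.
Setting these equal: 2p − 1 = 0, so p = 1/2.
Therefore Player 1 plays Wait with probability 1 − 1/2 = 1/2.

1/2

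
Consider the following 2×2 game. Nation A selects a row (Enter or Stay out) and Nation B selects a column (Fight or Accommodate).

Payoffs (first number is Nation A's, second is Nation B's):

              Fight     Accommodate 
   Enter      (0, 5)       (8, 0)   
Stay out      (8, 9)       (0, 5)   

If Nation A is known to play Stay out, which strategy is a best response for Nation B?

Fight

Against Stay out, Nation B earns 9 from Fight and 5 from Accommodate.
So Fight is the best response.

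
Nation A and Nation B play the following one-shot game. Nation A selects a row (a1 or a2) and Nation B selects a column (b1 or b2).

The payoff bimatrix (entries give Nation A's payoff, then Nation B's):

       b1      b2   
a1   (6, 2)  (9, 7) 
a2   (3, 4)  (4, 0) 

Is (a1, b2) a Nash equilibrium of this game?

At (a1, b2), Nation A earns 9; switching to a2 would give 4, so Nation A has no profitable deviation.
Nation B earns 7; switching to b1 would give 2, so Nation B has no profitable deviation.
Neither player can gain by a unilateral deviation, so this profile is a Nash equilibrium.

Yes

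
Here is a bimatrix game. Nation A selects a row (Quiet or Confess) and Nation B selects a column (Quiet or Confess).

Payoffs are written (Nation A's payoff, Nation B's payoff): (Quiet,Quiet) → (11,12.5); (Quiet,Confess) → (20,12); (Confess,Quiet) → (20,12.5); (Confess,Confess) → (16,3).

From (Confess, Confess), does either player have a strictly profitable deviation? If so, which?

Nation A at (Confess, Confess) earns 16; deviating to Quiet yields 20 — a strict improvement.
Nation B earns 3; deviating to Quiet yields 12.5 — a strict improvement.
Both Nation A and Nation B have strictly profitable deviations.

Both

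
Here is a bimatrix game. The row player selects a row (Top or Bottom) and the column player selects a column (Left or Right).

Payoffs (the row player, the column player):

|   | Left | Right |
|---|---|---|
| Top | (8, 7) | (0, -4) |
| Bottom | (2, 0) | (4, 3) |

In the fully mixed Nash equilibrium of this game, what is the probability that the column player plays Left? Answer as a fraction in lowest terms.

Let q be the probability that the column player plays Left. In a completely mixed equilibrium, the row player must be indifferent between Top and Bottom.
The row player's expected payoff from Top is 8q; from Bottom it is 2q + 4(1−q).
Setting these equal: 8q = −2q + 4, so q = 2/5.

2/5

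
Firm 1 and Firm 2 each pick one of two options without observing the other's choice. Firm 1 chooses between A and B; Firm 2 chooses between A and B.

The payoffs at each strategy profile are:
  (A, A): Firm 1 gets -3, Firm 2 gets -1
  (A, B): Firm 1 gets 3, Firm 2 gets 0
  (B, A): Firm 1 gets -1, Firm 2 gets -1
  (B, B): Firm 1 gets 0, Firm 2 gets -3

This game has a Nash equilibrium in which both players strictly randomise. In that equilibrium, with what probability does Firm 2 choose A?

Let y be the probability that Firm 2 plays A. In a completely mixed equilibrium, Firm 1 must be indifferent between A and B.
Firm 1's expected payoff from A is −3y + 3(1−y); from B it is −y.
Setting these equal: −6y + 3 = −y, so y = 3/5.

3/5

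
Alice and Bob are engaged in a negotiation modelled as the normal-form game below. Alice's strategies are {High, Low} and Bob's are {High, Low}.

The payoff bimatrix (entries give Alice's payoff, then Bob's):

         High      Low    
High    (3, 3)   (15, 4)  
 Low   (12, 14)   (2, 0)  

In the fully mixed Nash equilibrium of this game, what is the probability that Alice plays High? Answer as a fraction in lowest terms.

14/15

Let x be the probability that Alice plays High. In a completely mixed equilibrium, Bob must be indifferent between High and Low.
Bob's expected payoff from High is 3x + 14(1−x); from Low it is 4x.
Setting these equal: −11x + 14 = 4x, so x = 14/15.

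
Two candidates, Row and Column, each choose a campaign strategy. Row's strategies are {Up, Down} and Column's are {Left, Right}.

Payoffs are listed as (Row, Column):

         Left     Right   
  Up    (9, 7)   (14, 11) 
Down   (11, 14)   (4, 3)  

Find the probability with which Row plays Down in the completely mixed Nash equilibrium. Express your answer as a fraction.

4/15

Let p be the probability that Row plays Up. In a completely mixed equilibrium, Column must be indifferent between Left and Right.
Column's expected payoff from Left is 7p + 14(1−p); from Right it is 11p + 3(1−p).
Setting these equal: −7p + 14 = 8p + 3, so p = 11/15.
Therefore Row plays Down with probability 1 − 11/15 = 4/15.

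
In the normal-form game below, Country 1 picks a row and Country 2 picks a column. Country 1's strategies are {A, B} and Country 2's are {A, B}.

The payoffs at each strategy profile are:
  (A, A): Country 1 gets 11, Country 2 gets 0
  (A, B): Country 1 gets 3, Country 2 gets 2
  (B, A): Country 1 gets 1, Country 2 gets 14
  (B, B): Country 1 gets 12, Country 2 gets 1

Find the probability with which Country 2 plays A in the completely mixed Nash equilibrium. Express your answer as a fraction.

9/19

Let y be the probability that Country 2 plays A. In a completely mixed equilibrium, Country 1 must be indifferent between A and B.
Country 1's expected payoff from A is 11y + 3(1−y); from B it is y + 12(1−y).
Setting these equal: 8y + 3 = −11y + 12, so y = 9/19.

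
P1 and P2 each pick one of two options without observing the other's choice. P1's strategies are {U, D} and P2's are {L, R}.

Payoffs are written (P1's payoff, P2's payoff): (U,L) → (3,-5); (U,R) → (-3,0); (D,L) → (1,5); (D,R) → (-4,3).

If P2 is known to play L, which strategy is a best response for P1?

U

Against L, P1 earns 3 from U and 1 from D.
So U is the best response.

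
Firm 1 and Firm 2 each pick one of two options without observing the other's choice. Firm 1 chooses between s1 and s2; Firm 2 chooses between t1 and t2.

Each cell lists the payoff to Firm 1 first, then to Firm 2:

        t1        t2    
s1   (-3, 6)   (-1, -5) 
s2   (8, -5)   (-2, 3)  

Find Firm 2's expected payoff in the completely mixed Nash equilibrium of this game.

-7/19

First find x, the probability Firm 1 plays s1, from Firm 2's indifference between t1 and t2: 6x − 5(1−x) = −5x + 3(1−x), giving x = 8/19.
Since Firm 2 is indifferent in equilibrium, Firm 2's expected payoff equals the payoff from either column against (8/19, 11/19). Using t1: 6(8/19) − 5(11/19) = -7/19.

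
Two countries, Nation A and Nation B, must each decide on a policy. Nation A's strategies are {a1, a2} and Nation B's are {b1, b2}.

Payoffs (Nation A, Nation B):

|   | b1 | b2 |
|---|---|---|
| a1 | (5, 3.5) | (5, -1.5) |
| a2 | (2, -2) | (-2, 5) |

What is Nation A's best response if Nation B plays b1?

a1

Against b1, Nation A earns 5 from a1 and 2 from a2.
So a1 is the best response.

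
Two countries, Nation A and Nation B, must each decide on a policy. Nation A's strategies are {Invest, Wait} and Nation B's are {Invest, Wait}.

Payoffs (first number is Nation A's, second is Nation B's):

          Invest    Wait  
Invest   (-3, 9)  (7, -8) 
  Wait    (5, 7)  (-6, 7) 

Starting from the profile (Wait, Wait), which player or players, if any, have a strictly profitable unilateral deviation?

Nation A at (Wait, Wait) earns -6; deviating to Invest yields 7 — a strict improvement.
Nation B earns 7; deviating to Invest yields 7 — not better.
Only Nation A has a strictly profitable deviation.

Nation A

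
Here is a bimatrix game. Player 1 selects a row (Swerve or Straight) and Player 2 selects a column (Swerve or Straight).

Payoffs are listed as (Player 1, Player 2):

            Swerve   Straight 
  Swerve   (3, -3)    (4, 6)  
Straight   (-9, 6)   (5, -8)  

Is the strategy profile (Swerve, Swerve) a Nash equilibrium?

No

At (Swerve, Swerve), Player 1 earns 3; switching to Straight would give -9, so Player 1 has no profitable deviation.
Player 2 earns -3; switching to Straight would give 6, so Player 2 would deviate.
Since at least one player can profitably deviate, this is not a Nash equilibrium.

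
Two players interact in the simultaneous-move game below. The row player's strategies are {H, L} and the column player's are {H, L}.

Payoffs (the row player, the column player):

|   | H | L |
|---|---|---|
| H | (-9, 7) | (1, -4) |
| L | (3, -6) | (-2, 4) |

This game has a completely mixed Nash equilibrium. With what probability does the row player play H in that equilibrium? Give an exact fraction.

10/21

Let p be the probability that the row player plays H. In a completely mixed equilibrium, the column player must be indifferent between H and L.
The column player's expected payoff from H is 7p − 6(1−p); from L it is −4p + 4(1−p).
Setting these equal: 13p − 6 = −8p + 4, so p = 10/21.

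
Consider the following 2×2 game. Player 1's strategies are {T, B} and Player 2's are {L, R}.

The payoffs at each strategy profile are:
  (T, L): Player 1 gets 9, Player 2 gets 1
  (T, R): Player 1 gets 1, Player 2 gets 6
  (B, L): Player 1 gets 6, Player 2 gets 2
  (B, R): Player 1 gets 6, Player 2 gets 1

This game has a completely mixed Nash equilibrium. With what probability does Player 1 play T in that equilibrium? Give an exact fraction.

Let x be the probability that Player 1 plays T. In a completely mixed equilibrium, Player 2 must be indifferent between L and R.
Player 2's expected payoff from L is x + 2(1−x); from R it is 6x + (1−x).
Setting these equal: −x + 2 = 5x + 1, so x = 1/6.

1/6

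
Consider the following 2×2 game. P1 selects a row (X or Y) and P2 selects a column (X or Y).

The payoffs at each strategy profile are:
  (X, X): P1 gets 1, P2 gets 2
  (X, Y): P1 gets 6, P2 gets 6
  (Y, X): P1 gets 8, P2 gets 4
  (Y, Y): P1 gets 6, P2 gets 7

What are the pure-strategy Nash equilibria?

(X, X): P1 prefers Y (8 > 1); P2 prefers Y (6 > 2) — not an equilibrium.
(X, Y): P1 gets 6 ≥ 6 from Y, and P2 gets 6 ≥ 2 from X — Nash equilibrium.
(Y, X): P2 prefers Y (7 > 4) — not an equilibrium.
(Y, Y): P1 gets 6 ≥ 6 from X, and P2 gets 7 ≥ 4 from X — Nash equilibrium.

(X, Y) and (Y, Y)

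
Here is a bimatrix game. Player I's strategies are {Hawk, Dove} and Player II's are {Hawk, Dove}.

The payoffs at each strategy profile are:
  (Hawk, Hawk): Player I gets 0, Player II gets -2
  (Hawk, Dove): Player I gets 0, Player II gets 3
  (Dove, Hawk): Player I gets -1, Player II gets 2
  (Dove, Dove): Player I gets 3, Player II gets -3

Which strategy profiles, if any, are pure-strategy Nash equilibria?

none

(Hawk, Hawk): Player II prefers Dove (3 > -2) — not an equilibrium.
(Hawk, Dove): Player I prefers Dove (3 > 0) — not an equilibrium.
(Dove, Hawk): Player I prefers Hawk (0 > -1) — not an equilibrium.
(Dove, Dove): Player II prefers Hawk (2 > -3) — not an equilibrium.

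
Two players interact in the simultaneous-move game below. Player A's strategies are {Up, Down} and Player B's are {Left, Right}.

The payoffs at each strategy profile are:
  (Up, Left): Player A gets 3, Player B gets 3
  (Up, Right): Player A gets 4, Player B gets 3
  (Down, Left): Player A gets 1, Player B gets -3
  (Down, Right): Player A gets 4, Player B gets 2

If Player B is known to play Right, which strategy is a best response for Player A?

either — both Up and Down are best responses

Against Right, Player A earns 4 from Up and 4 from Down.
So either strategy is a best response.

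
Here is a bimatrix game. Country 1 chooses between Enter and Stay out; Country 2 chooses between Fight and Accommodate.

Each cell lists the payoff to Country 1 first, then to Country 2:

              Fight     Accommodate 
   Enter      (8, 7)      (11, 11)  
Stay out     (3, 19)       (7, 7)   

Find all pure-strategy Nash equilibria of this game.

(Enter, Fight): Country 2 prefers Accommodate (11 > 7) — not an equilibrium.
(Enter, Accommodate): Country 1 gets 11 ≥ 7 from Stay out, and Country 2 gets 11 ≥ 7 from Fight — Nash equilibrium.
(Stay out, Fight): Country 1 prefers Enter (8 > 3) — not an equilibrium.
(Stay out, Accommodate): Country 1 prefers Enter (11 > 7); Country 2 prefers Fight (19 > 7) — not an equilibrium.

(Enter, Accommodate)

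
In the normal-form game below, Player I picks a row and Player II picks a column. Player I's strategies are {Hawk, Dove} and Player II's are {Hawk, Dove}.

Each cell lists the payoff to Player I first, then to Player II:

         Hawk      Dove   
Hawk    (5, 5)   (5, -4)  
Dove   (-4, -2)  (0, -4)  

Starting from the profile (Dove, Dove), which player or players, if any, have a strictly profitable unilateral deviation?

Both

Player I at (Dove, Dove) earns 0; deviating to Hawk yields 5 — a strict improvement.
Player II earns -4; deviating to Hawk yields -2 — a strict improvement.
Both Player I and Player II have strictly profitable deviations.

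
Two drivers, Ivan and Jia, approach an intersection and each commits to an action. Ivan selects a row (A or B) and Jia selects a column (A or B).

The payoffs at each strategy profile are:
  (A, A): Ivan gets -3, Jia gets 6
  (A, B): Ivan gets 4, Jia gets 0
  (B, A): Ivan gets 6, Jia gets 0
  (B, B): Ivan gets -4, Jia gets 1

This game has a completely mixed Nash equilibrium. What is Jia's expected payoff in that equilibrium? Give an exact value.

First find p, the probability Ivan plays A, from Jia's indifference between A and B: 6p = (1−p), giving p = 1/7.
Since Jia is indifferent in equilibrium, Jia's expected payoff equals the payoff from either column against (1/7, 6/7). Using A: 6(1/7) = 6/7.

6/7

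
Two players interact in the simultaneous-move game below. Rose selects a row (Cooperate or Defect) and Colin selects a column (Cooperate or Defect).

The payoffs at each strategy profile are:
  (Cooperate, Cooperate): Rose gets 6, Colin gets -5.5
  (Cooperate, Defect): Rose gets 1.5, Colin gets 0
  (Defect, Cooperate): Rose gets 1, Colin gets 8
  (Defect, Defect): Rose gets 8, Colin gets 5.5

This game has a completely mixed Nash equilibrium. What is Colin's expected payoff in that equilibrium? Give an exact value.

121/32

First find p, the probability Rose plays Cooperate, from Colin's indifference between Cooperate and Defect: −5.5p + 8(1−p) = 5.5(1−p), giving p = 5/16.
Since Colin is indifferent in equilibrium, Colin's expected payoff equals the payoff from either column against (5/16, 11/16). Using Cooperate: −5.5(5/16) + 8(11/16) = 121/32.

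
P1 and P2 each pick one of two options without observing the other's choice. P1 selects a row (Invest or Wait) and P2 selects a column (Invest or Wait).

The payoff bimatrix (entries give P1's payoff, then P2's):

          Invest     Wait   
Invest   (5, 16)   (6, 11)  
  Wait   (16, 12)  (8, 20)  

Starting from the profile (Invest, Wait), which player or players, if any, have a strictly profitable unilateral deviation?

Both

P1 at (Invest, Wait) earns 6; deviating to Wait yields 8 — a strict improvement.
P2 earns 11; deviating to Invest yields 16 — a strict improvement.
Both P1 and P2 have strictly profitable deviations.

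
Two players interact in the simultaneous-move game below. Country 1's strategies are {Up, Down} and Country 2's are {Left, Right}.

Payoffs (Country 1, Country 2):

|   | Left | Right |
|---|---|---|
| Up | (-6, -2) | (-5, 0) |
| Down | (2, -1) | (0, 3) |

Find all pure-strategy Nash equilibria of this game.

(Down, Right)

(Up, Left): Country 1 prefers Down (2 > -6); Country 2 prefers Right (0 > -2) — not an equilibrium.
(Up, Right): Country 1 prefers Down (0 > -5) — not an equilibrium.
(Down, Left): Country 2 prefers Right (3 > -1) — not an equilibrium.
(Down, Right): Country 1 gets 0 ≥ -5 from Up, and Country 2 gets 3 ≥ -1 from Left — Nash equilibrium.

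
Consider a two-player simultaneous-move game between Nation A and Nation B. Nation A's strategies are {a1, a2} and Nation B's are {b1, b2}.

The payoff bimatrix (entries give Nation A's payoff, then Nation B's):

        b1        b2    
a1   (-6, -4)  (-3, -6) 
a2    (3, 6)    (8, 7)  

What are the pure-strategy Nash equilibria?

(a1, b1): Nation A prefers a2 (3 > -6) — not an equilibrium.
(a1, b2): Nation A prefers a2 (8 > -3); Nation B prefers b1 (-4 > -6) — not an equilibrium.
(a2, b1): Nation B prefers b2 (7 > 6) — not an equilibrium.
(a2, b2): Nation A gets 8 ≥ -3 from a1, and Nation B gets 7 ≥ 6 from b1 — Nash equilibrium.

(a2, b2)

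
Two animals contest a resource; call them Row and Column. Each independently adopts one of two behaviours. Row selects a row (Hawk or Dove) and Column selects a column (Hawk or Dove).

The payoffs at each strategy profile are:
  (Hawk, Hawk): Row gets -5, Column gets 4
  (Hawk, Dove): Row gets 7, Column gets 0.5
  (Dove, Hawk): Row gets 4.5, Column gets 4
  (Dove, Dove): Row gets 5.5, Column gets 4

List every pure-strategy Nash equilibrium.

(Hawk, Hawk): Row prefers Dove (4.5 > -5) — not an equilibrium.
(Hawk, Dove): Column prefers Hawk (4 > 0.5) — not an equilibrium.
(Dove, Hawk): Row gets 4.5 ≥ -5 from Hawk, and Column gets 4 ≥ 4 from Dove — Nash equilibrium.
(Dove, Dove): Row prefers Hawk (7 > 5.5) — not an equilibrium.

(Dove, Hawk)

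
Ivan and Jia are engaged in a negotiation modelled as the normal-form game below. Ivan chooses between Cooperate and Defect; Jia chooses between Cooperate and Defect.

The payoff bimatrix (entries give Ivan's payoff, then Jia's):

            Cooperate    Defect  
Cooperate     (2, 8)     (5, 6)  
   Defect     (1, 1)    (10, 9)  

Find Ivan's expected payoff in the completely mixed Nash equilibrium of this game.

5/2

First find y, the probability Jia plays Cooperate, from Ivan's indifference between Cooperate and Defect: 2y + 5(1−y) = y + 10(1−y), giving y = 5/6.
Since Ivan is indifferent in equilibrium, Ivan's expected payoff equals the payoff from either row against (5/6, 1/6). Using Cooperate: 2(5/6) + 5(1/6) = 5/2.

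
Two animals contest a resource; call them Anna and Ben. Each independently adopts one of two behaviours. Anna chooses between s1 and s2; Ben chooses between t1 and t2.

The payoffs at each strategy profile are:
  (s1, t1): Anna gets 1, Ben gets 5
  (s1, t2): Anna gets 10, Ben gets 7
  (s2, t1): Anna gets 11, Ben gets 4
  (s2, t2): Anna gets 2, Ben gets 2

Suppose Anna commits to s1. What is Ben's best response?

t2

Against s1, Ben earns 5 from t1 and 7 from t2.
So t2 is the best response.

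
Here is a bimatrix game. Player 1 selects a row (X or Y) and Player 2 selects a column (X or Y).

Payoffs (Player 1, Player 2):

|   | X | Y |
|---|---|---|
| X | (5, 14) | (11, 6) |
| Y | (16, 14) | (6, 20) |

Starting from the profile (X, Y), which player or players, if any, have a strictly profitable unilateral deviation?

Player 1 at (X, Y) earns 11; deviating to Y yields 6 — not better.
Player 2 earns 6; deviating to X yields 14 — a strict improvement.
Only Player 2 has a strictly profitable deviation.

Player 2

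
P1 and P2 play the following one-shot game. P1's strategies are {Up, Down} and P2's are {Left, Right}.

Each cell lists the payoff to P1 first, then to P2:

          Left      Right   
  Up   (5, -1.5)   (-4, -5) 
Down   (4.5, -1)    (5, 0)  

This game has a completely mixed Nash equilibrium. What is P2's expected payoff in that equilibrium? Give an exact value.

First find p, the probability P1 plays Up, from P2's indifference between Left and Right: −1.5p − (1−p) = −5p, giving p = 2/9.
Since P2 is indifferent in equilibrium, P2's expected payoff equals the payoff from either column against (2/9, 7/9). Using Left: −1.5(2/9) − (7/9) = -10/9.

-10/9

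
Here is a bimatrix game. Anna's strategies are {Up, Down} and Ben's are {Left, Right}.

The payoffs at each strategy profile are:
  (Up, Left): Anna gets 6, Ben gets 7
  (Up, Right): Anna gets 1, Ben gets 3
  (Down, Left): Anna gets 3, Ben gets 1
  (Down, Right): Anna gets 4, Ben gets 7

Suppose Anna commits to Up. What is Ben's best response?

Against Up, Ben earns 7 from Left and 3 from Right.
So Left is the best response.

Left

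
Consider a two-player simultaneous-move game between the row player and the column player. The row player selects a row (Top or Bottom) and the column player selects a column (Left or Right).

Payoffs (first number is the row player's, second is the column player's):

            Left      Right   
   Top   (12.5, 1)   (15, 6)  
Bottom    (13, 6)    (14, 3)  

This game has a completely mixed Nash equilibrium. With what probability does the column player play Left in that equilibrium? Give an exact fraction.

2/3

Let q be the probability that the column player plays Left. In a completely mixed equilibrium, the row player must be indifferent between Top and Bottom.
The row player's expected payoff from Top is 12.5q + 15(1−q); from Bottom it is 13q + 14(1−q).
Setting these equal: −2.5q + 15 = −q + 14, so q = 2/3.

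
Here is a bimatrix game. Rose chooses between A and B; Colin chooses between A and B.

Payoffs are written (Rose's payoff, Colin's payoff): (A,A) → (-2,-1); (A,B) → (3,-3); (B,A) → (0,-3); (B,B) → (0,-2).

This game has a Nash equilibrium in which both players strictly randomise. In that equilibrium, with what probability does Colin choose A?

3/5

Let y be the probability that Colin plays A. In a completely mixed equilibrium, Rose must be indifferent between A and B.
Rose's expected payoff from A is −2y + 3(1−y); from B it is 0.
Setting these equal: −5y + 3 = 0, so y = 3/5.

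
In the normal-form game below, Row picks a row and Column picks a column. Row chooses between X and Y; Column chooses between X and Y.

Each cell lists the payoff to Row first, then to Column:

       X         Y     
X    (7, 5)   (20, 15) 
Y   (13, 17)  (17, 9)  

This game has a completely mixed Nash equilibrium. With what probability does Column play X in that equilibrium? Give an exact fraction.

1/3

Let q be the probability that Column plays X. In a completely mixed equilibrium, Row must be indifferent between X and Y.
Row's expected payoff from X is 7q + 20(1−q); from Y it is 13q + 17(1−q).
Setting these equal: −13q + 20 = −4q + 17, so q = 1/3.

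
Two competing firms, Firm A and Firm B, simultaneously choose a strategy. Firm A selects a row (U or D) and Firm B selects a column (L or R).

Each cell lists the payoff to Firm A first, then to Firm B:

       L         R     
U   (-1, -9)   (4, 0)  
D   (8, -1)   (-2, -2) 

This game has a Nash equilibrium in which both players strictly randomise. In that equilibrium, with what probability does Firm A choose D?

9/10

Let p be the probability that Firm A plays U. In a completely mixed equilibrium, Firm B must be indifferent between L and R.
Firm B's expected payoff from L is −9p − (1−p); from R it is −2(1−p).
Setting these equal: −8p − 1 = 2p − 2, so p = 1/10.
Therefore Firm A plays D with probability 1 − 1/10 = 9/10.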